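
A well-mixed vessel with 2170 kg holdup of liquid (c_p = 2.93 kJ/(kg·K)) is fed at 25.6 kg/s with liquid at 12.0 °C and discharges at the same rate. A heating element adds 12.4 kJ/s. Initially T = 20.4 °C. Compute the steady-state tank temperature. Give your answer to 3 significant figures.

12.2 °C

M c_p dT/dt = ṁ c_p (T_in − T) + Q̇.
At steady state dT/dt = 0 ⇒ T_ss = T_in + Q̇/(ṁ c_p) = 12.0 + 12.4/(25.6·2.93) = 12.165 °C.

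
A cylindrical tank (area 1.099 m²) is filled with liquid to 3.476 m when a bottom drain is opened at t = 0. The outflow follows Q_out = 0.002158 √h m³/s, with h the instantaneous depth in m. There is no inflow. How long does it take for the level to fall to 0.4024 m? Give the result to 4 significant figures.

1253 s

Unsteady balance on liquid volume: A dh/dt = −0.002158 √h.
Separate and integrate: 2(√h − √h₀) = −(0.002158/A) t.
t = 2A(√h₀ − √h)/0.002158 = 2·1.099·(√3.476 − √0.4024)/0.002158
  = 2.19800 × (1.86440 − 0.634350) / 0.002158 = 1252.85 s.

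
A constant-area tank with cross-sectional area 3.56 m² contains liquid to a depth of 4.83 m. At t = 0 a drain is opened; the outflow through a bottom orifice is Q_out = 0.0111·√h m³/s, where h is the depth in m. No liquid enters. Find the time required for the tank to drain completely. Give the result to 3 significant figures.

1410 s

Unsteady balance on liquid volume: A dh/dt = −0.0111 √h.
Separate and integrate: 2(√h − √h₀) = −(0.0111/A) t.
Tank is empty when √h = 0: t_empty = 2A√h₀/0.0111.
t_empty = 2·3.56·√4.83/0.0111 = 7.1200·2.1977/0.0111 = 1409.7 s.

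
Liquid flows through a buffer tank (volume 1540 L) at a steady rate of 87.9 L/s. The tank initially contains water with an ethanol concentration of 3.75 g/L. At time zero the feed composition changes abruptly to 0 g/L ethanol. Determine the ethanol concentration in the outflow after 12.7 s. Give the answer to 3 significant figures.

Accumulation = in − out for the solute gives V dC/dt = Q(C_in − C).
So dC/dt = (C_in − C)/τ with τ = V/Q = 1540/87.9 = 17.520 s.
This is linear first-order; C(t) = C_in + (C₀ − C_in) e^(−t/τ).
C(12.7) = 0 + (3.75 − 0)·e^(−12.7/17.520) = 0 + (3.7500)·0.48438 = 1.8164 g/L.

1.82 g/L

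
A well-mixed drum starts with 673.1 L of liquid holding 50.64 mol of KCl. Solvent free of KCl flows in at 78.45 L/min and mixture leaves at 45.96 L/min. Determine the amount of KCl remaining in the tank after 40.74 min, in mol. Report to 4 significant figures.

Let m(t) be the amount of KCl. Volume: V(t) = V₀ + (Q_in − Q_out) t = 673.1 + 32.4900 t; V(40.74) = 1996.74 L.
No KCl enters, so dm/dt = −Q_out · (m/V).
Separate: dm/m = −Q_out dt/V(t) ⇒ ln(m/m₀) = −(Q_out/(Q_in−Q_out)) ln(V/V₀).
m = m₀ (V₀/V)^(Q_out/(Q_in−Q_out)) = 50.64 × (673.1/1996.74)^(1.41459) = 10.8759 mol.

10.88 mol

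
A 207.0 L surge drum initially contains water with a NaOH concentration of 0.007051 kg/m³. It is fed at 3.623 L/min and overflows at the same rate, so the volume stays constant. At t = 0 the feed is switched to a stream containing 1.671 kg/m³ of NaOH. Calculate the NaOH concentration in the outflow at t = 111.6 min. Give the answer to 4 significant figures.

Unsteady species balance (constant V, well mixed): V dC/dt = Q(C_in − C).
Time constant τ = V/Q = 207.0/3.623 = 57.1350 min.
This is linear first-order; C(t) = C_in + (C₀ − C_in) e^(−t/τ).
C(111.6) = 1.671 + (0.007051 − 1.671)·e^(−111.6/57.1350) = 1.671 + (-1.66395)·0.141810 = 1.43504 kg/m³.

1.435 kg/m³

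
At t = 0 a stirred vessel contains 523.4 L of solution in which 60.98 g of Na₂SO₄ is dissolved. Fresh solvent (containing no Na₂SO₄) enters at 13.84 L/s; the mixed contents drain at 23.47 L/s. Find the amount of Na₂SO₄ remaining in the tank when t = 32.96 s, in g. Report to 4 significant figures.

Total volume: dV/dt = Q_in − Q_out = -9.63000 L/s, so V(t) = 523.4 − 9.63000 t and V(32.96) = 205.995 L.
No Na₂SO₄ enters, so dm/dt = −Q_out · (m/V).
Separate: dm/m = −Q_out dt/V(t) ⇒ ln(m/m₀) = −(Q_out/(Q_in−Q_out)) ln(V/V₀).
m = m₀ (V₀/V)^(Q_out/(Q_in−Q_out)) = 60.98 × (523.4/205.995)^(-2.43718) = 6.28331 g.

6.283 g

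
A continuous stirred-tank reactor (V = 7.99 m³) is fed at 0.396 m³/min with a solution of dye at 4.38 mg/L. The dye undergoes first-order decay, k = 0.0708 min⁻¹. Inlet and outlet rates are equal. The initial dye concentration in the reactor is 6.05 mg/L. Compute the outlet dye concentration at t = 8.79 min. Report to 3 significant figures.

3.28 mg/L

Species balance: V dC/dt = Q C_in − Q C − k V C.
dC/dt = (Q/V) C_in − (Q/V + k) C; effective rate a = Q/V + k = 0.049562 + 0.0708 = 0.12036 min⁻¹.
C_ss = Q C_in/(Q + kV) = 1.8036 mg/L; C(t) = C_ss + (C₀ − C_ss) e^(−a t).
C(8.79) = 1.8036 + (4.2464)·e^(−0.12036·8.79) = 1.8036 + (4.2464)·0.34716 = 3.2777 mg/L.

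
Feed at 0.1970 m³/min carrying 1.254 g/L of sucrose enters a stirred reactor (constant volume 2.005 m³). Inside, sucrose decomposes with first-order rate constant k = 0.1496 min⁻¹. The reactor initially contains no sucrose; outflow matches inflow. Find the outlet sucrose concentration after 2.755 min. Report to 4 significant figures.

0.2460 g/L

V dC/dt = Q(C_in − C) − k V C.
dC/dt = (Q/V) C_in − (Q/V + k) C; effective rate a = Q/V + k = 0.0982544 + 0.1496 = 0.247854 min⁻¹.
C_ss = Q C_in/(Q + kV) = 0.497110 g/L; C(t) = C_ss + (C₀ − C_ss) e^(−a t).
C(2.755) = 0.497110 + (-0.497110)·e^(−0.247854·2.755) = 0.497110 + (-0.497110)·0.505181 = 0.245980 g/L.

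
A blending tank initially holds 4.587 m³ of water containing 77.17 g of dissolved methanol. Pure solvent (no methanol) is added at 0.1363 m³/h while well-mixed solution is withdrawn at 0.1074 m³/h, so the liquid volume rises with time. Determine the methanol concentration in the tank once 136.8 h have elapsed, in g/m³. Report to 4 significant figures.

Total volume: dV/dt = Q_in − Q_out = 0.0289000 m³/h, so V(t) = 4.587 + 0.0289000 t and V(136.8) = 8.54052 m³.
Species balance (pure solvent in): dm/dt = −Q_out · m/V(t).
Separate: dm/m = −Q_out dt/V(t) ⇒ ln(m/m₀) = −(Q_out/(Q_in−Q_out)) ln(V/V₀).
m = m₀ (V₀/V)^(Q_out/(Q_in−Q_out)) = 77.17 × (4.587/8.54052)^(3.71626) = 7.65989 g.
C = m/V = 7.65989/8.54052 = 0.896888 g/m³.

0.8969 g/m³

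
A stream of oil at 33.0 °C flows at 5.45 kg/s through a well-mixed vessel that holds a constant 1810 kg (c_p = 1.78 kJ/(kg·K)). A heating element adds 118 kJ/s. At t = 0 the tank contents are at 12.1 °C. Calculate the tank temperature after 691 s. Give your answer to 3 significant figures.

M c_p dT/dt = ṁ c_p (T_in − T) + Q̇.
Rearrange: dT/dt = (T_ss − T)/τ with τ = M/ṁ = 332.11 s and T_ss = T_in + Q̇/(ṁ c_p) = 45.164 °C.
Solution: T(t) = T_ss + (T₀ − T_ss) e^(−t/τ).
T(691) = 45.164 + (-33.064)·e^(−691/332.11) = 45.164 + (-33.064)·0.12485 = 41.036 °C.

41.0 °C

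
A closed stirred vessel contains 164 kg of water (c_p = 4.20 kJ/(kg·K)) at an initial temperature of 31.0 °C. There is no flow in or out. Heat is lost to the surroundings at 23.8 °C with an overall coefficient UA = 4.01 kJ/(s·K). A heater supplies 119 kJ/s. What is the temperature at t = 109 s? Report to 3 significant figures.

M c_p dT/dt = −UA(T − T_amb) + Q̇.
dT/dt = (T_ss − T)/τ with T_ss = T_amb + Q̇/UA = 23.8 + 119/4.01 = 53.476 °C, τ = M c_p/UA = 164·4.20/4.01 = 171.77 s.
This is linear first-order; T(t) = T_ss + (T₀ − T_ss) e^(−t/τ).
T(109) = 53.476 + (-22.476)·0.53016 = 41.560 °C.

41.6 °C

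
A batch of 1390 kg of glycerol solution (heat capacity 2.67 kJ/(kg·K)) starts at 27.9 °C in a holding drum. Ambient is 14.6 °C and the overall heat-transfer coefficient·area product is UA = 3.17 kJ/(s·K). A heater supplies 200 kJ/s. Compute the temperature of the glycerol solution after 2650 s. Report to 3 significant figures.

First-law balance (no shaft work): M c_p dT/dt = −UA(T − T_amb) + Q̇.
dT/dt = (T_ss − T)/τ with T_ss = T_amb + Q̇/UA = 14.6 + 200/3.17 = 77.691 °C, τ = M c_p/UA = 1390·2.67/3.17 = 1170.8 s.
Solution: T(t) = T_ss + (T₀ − T_ss) e^(−t/τ).
T(2650) = 77.691 + (-49.791)·0.10399 = 72.514 °C.

72.5 °C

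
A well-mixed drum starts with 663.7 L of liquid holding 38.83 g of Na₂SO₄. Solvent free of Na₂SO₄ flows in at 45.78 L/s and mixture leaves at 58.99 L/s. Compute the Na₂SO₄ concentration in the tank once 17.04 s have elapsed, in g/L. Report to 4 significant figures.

0.01392 g/L

Total volume: dV/dt = Q_in − Q_out = -13.2100 L/s, so V(t) = 663.7 − 13.2100 t and V(17.04) = 438.602 L.
No Na₂SO₄ enters, so dm/dt = −Q_out · (m/V).
Separate: dm/m = −Q_out dt/V(t) ⇒ ln(m/m₀) = −(Q_out/(Q_in−Q_out)) ln(V/V₀).
m = m₀ (V₀/V)^(Q_out/(Q_in−Q_out)) = 38.83 × (663.7/438.602)^(-4.46556) = 6.10670 g.
C = m/V = 6.10670/438.602 = 0.0139231 g/L.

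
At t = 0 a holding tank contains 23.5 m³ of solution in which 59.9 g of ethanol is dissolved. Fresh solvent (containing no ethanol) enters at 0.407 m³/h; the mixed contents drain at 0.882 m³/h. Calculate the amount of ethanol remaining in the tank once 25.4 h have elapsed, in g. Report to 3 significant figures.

15.7 g

Let m(t) be the amount of ethanol. Volume: V(t) = V₀ + (Q_in − Q_out) t = 23.5 − 0.47500 t; V(25.4) = 11.435 m³.
No ethanol enters, so dm/dt = −Q_out · (m/V).
dm/m = −Q_out dt/(V₀ − 0.47500 t); integrating gives ln(m/m₀) = −(Q_out/(Q_in−Q_out)) ln(V/V₀).
m = m₀ (V₀/V)^(Q_out/(Q_in−Q_out)) = 59.9 × (23.5/11.435)^(-1.8568) = 15.723 g.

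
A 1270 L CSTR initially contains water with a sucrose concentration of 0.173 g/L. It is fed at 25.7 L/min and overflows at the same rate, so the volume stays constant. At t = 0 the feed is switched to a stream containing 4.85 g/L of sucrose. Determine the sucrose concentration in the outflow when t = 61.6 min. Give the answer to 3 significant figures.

Accumulation = in − out for the solute gives V dC/dt = Q(C_in − C).
So dC/dt = (C_in − C)/τ with τ = V/Q = 1270/25.7 = 49.416 min.
Integrating: C(t) = C_in + (C₀ − C_in) e^(−t/τ).
C(61.6) = 4.85 + (0.173 − 4.85)·e^(−61.6/49.416) = 4.85 + (-4.6770)·0.28749 = 3.5054 g/L.

3.51 g/L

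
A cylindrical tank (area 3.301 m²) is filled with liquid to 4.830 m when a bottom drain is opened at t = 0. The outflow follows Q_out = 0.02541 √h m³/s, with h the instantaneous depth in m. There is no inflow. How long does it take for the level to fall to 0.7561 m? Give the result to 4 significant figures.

With no inflow, A dh/dt = −0.02541 √h.
∫ h^(−1/2) dh = −(0.02541/A) ∫ dt, giving 2√h = 2√h₀ − (0.02541/A) t.
t = 2A(√h₀ − √h)/0.02541 = 2·3.301·(√4.830 − √0.7561)/0.02541
  = 6.60200 × (2.19773 − 0.869540) / 0.02541 = 345.088 s.

345.1 s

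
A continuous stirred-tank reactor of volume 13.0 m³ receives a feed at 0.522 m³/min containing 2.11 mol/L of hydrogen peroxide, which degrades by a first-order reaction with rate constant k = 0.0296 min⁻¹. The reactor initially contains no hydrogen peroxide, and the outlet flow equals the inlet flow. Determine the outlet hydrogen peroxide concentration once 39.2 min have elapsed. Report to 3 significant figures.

Accumulation = in − out − consumed: V dC/dt = Q C_in − Q C − k V C.
dC/dt = (Q/V) C_in − (Q/V + k) C; effective rate a = Q/V + k = 0.040154 + 0.0296 = 0.069754 min⁻¹.
C_ss = Q C_in/(Q + kV) = 1.2146 mol/L; C(t) = C_ss + (C₀ − C_ss) e^(−a t).
C(39.2) = 1.2146 + (-1.2146)·e^(−0.069754·39.2) = 1.2146 + (-1.2146)·0.064936 = 1.1357 mol/L.

1.14 mol/L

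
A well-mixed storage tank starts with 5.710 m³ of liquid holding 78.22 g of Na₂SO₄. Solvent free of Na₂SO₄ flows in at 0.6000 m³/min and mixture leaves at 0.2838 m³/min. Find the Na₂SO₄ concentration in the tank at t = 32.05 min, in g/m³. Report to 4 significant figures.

Total volume: dV/dt = Q_in − Q_out = 0.316200 m³/min, so V(t) = 5.710 + 0.316200 t and V(32.05) = 15.8442 m³.
No Na₂SO₄ enters, so dm/dt = −Q_out · (m/V).
dm/m = −Q_out dt/(V₀ + 0.316200 t); integrating gives ln(m/m₀) = −(Q_out/(Q_in−Q_out)) ln(V/V₀).
m = m₀ (V₀/V)^(Q_out/(Q_in−Q_out)) = 78.22 × (5.710/15.8442)^(0.897533) = 31.2968 g.
C = m/V = 31.2968/15.8442 = 1.97528 g/m³.

1.975 g/m³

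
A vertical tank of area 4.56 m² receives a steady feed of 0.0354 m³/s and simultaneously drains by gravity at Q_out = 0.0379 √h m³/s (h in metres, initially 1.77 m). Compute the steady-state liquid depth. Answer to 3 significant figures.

A dh/dt = Q_in − 0.0379 √h. Steady state requires inflow = outflow:
Q_in = 0.0379 √h_ss ⇒ √h_ss = 0.0354/0.0379 = 0.93404.
h_ss = 0.93404² = 0.87243 m. (Since h₀ = 1.77 m > h_ss, the level will fall toward this value.)

0.872 m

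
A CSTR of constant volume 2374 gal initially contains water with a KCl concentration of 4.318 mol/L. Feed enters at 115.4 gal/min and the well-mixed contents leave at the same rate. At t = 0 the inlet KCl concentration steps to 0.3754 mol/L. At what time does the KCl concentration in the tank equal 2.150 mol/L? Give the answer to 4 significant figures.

Species balance: V dC/dt = Q(C_in − C) ⇒ τ = V/Q = 20.5719 min.
C(t) = C_in + (C₀ − C_in) e^(−t/τ). Set C = 2.150 and solve for t:
e^(−t/τ) = (C − C_in)/(C₀ − C_in) = (2.150 − 0.3754)/(4.318 − 0.3754) = 0.450109
t = −τ ln(…) = 20.5719 × 0.798265 = 16.4219 min.

16.42 min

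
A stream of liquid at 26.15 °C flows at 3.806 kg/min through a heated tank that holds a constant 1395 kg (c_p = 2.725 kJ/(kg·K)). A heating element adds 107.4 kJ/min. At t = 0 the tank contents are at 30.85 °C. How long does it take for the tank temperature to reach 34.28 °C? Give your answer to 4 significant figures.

M c_p dT/dt = ṁ c_p (T_in − T) + Q̇.
τ = M/ṁ = 366.527 min; T_ss = T_in + Q̇/(ṁ c_p) = 36.5055 °C.
T(t) = T_ss + (T₀ − T_ss) e^(−t/τ). Set T = 34.28:
e^(−t/τ) = (34.28 − 36.5055)/(30.85 − 36.5055) = 0.393505
t = −366.527 · ln(0.393505) = 341.845 min.

341.8 min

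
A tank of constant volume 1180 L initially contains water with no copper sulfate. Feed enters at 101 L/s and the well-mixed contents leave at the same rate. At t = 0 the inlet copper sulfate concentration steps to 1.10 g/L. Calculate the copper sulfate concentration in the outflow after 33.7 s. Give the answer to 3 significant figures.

1.04 g/L

Mass balance on the solute (V constant): V dC/dt = Q(C_in − C).
Time constant τ = V/Q = 1180/101 = 11.683 s.
This is linear first-order; C(t) = C_in + (C₀ − C_in) e^(−t/τ).
C(33.7) = 1.10 + (0 − 1.10)·e^(−33.7/11.683) = 1.10 + (-1.1000)·0.055883 = 1.0385 g/L.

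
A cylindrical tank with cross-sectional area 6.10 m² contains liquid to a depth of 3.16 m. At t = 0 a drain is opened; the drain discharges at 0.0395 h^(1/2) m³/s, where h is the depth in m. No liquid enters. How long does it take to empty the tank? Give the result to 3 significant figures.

A dh/dt = −Q_out = −0.0395 √h.
This is separable: 2 d(√h)/dt = −0.0395/A, so √h = √h₀ − (0.0395/(2A)) t.
Tank is empty when √h = 0: t_empty = 2A√h₀/0.0395.
t_empty = 2·6.10·√3.16/0.0395 = 12.200·1.7776/0.0395 = 549.04 s.

549 s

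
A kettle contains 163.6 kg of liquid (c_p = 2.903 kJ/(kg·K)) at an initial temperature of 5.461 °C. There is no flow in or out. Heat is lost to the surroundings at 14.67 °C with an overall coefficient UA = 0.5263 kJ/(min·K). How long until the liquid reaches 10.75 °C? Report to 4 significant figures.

Lumped-capacitance energy balance: M c_p dT/dt = UA(T_amb − T).
τ = M c_p/UA = 902.396 min; T_ss = T_amb = 14.6700 °C.
T(t) = T_ss + (T₀ − T_ss)e^(−t/τ); set T = 10.75:
t = −τ ln[(T − T_ss)/(T₀ − T_ss)] = −902.396 · ln(0.425671) = 770.727 min.

770.7 min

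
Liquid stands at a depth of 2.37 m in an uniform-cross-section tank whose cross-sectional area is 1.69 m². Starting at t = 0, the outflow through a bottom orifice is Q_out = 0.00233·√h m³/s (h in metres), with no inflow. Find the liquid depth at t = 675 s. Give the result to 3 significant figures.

Volume balance on the tank: A dh/dt = −0.00233 √h.
This is separable: 2 d(√h)/dt = −0.00233/A, so √h = √h₀ − (0.00233/(2A)) t.
√h = √2.37 − 0.00233·675/(2·1.69) = 1.5395 − 0.46531 = 1.0742.
h = 1.0742² = 1.1538 m.

1.15 m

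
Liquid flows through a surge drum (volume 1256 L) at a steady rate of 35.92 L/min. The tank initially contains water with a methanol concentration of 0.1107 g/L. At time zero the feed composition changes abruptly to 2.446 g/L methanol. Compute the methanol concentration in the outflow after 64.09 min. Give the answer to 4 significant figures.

Unsteady species balance (constant V, well mixed): V dC/dt = Q(C_in − C).
Time constant τ = V/Q = 1256/35.92 = 34.9666 min.
Solution: C(t) = C_in + (C₀ − C_in) e^(−t/τ).
C(64.09) = 2.446 + (0.1107 − 2.446)·e^(−64.09/34.9666) = 2.446 + (-2.33530)·0.159950 = 2.07247 g/L.

2.072 g/L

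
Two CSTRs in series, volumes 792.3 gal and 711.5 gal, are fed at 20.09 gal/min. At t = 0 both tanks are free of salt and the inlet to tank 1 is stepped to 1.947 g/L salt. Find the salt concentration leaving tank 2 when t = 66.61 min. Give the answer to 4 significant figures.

Time constants: τᵢ = Vᵢ/Q for each well-mixed tank.
τ₁ = 792.3/20.09 = 39.4375 min; τ₂ = 711.5/20.09 = 35.4156 min.
Tank 1: C₁ = C_in(1 − e^(−t/τ₁)). Tank 2 (τ₁ ≠ τ₂): C₂ = C_in[1 − (τ₁ e^(−t/τ₁) − τ₂ e^(−t/τ₂))/(τ₁ − τ₂)].
At t = 66.61: e^(−t/τ₁) = 0.184704, e^(−t/τ₂) = 0.152467.
C₂ = 1.947·[1 − (39.4375·0.184704 − 35.4156·0.152467)/(4.02190)] = 1.947·0.531425 = 1.03468 g/L.

1.035 g/L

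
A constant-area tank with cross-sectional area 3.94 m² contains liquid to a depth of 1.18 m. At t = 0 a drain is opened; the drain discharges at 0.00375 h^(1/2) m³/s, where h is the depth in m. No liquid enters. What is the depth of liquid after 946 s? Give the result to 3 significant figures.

0.405 m

With no inflow, A dh/dt = −0.00375 √h.
This is separable: 2 d(√h)/dt = −0.00375/A, so √h = √h₀ − (0.00375/(2A)) t.
√h = √1.18 − 0.00375·946/(2·3.94) = 1.0863 − 0.45019 = 0.63609.
h = 0.63609² = 0.40461 m.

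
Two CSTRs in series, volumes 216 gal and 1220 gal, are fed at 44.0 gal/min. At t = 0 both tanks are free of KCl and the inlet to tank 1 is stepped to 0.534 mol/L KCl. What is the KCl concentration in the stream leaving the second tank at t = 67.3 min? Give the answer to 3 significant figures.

0.477 mol/L

Time constants: τᵢ = Vᵢ/Q for each well-mixed tank.
τ₁ = 216/44.0 = 4.9091 min; τ₂ = 1220/44.0 = 27.727 min.
Tank 1: C₁ = C_in(1 − e^(−t/τ₁)). Tank 2 (τ₁ ≠ τ₂): C₂ = C_in[1 − (τ₁ e^(−t/τ₁) − τ₂ e^(−t/τ₂))/(τ₁ − τ₂)].
At t = 67.3: e^(−t/τ₁) = 1.1121e-06, e^(−t/τ₂) = 0.088283.
C₂ = 0.534·[1 − (4.9091·1.1121e-06 − 27.727·0.088283)/(-22.818)] = 0.534·0.89272 = 0.47671 mol/L.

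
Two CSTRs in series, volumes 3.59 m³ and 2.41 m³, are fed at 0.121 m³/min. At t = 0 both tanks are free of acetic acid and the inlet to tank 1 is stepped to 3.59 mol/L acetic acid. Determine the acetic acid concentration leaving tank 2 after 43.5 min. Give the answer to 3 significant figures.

1.89 mol/L

Each tank obeys Vᵢ dCᵢ/dt = Q(Cᵢ₋₁ − Cᵢ), so τᵢ = Vᵢ/Q.
τ₁ = 3.59/0.121 = 29.669 min; τ₂ = 2.41/0.121 = 19.917 min.
Solving the cascade with C₁(0)=C₂(0)=0 gives C₂(t) = C_in[1 − (τ₁ e^(−t/τ₁) − τ₂ e^(−t/τ₂))/(τ₁ − τ₂)].
At t = 43.5: e^(−t/τ₁) = 0.23081, e^(−t/τ₂) = 0.11259.
C₂ = 3.59·[1 − (29.669·0.23081 − 19.917·0.11259)/(9.7521)] = 3.59·0.52773 = 1.8946 mol/L.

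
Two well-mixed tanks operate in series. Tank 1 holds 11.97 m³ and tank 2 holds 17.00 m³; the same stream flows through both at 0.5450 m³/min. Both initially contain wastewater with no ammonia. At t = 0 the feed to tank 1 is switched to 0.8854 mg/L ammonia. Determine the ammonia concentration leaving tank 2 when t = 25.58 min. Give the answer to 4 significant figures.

0.2250 mg/L

Time constants: τᵢ = Vᵢ/Q for each well-mixed tank.
τ₁ = 11.97/0.5450 = 21.9633 min; τ₂ = 17.00/0.5450 = 31.1927 min.
Solving the cascade with C₁(0)=C₂(0)=0 gives C₂(t) = C_in[1 − (τ₁ e^(−t/τ₁) − τ₂ e^(−t/τ₂))/(τ₁ − τ₂)].
At t = 25.58: e^(−t/τ₁) = 0.312026, e^(−t/τ₂) = 0.440403.
C₂ = 0.8854·[1 − (21.9633·0.312026 − 31.1927·0.440403)/(-9.22936)] = 0.8854·0.254094 = 0.224975 mg/L.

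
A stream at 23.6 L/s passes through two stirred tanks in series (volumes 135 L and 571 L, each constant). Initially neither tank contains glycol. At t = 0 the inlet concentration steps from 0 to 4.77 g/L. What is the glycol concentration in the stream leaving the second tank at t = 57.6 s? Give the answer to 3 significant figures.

4.19 g/L

Species balance on tank i: dCᵢ/dt = (Cᵢ₋₁ − Cᵢ)/τᵢ with τᵢ = Vᵢ/Q.
τ₁ = 135/23.6 = 5.7203 s; τ₂ = 571/23.6 = 24.195 s.
Solving the cascade with C₁(0)=C₂(0)=0 gives C₂(t) = C_in[1 − (τ₁ e^(−t/τ₁) − τ₂ e^(−t/τ₂))/(τ₁ − τ₂)].
At t = 57.6: e^(−t/τ₁) = 4.2359e-05, e^(−t/τ₂) = 0.092489.
C₂ = 4.77·[1 − (5.7203·4.2359e-05 − 24.195·0.092489)/(-18.475)] = 4.77·0.87889 = 4.1923 g/L.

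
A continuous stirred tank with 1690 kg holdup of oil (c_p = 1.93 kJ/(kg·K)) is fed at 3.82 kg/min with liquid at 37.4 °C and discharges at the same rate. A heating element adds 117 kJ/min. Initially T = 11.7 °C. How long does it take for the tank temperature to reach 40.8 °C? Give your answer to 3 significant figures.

First-law balance (no shaft work): M c_p dT/dt = ṁ c_p (T_in − T) + 117.
τ = M/ṁ = 442.41 min; T_ss = T_in + Q̇/(ṁ c_p) = 53.270 °C.
T(t) = T_ss + (T₀ − T_ss) e^(−t/τ). Set T = 40.8:
e^(−t/τ) = (40.8 − 53.270)/(11.7 − 53.270) = 0.29997
t = −442.41 · ln(0.29997) = 532.69 min.

533 min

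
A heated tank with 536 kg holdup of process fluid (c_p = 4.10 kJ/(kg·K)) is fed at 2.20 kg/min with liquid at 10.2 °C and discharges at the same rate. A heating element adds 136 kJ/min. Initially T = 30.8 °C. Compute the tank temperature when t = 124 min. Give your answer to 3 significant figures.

28.6 °C

M c_p dT/dt = ṁ c_p (T_in − T) + Q̇.
τ = M/ṁ = 243.64 min; T_ss = T_in + Q̇/(ṁ c_p) = 10.2 + 136/(2.20·4.10) = 25.278 °C.
T approaches T_ss exponentially: T(t) = T_ss + (T₀ − T_ss) e^(−t/τ).
T(124) = 25.278 + (5.5224)·e^(−124/243.64) = 25.278 + (5.5224)·0.60112 = 28.597 °C.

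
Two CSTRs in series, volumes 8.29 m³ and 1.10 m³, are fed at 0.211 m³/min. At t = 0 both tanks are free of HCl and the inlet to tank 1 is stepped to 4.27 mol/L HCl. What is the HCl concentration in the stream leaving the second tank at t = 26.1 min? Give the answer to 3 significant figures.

1.74 mol/L

Time constants: τᵢ = Vᵢ/Q for each well-mixed tank.
τ₁ = 8.29/0.211 = 39.289 min; τ₂ = 1.10/0.211 = 5.2133 min.
Tank 1: C₁ = C_in(1 − e^(−t/τ₁)). Tank 2 (τ₁ ≠ τ₂): C₂ = C_in[1 − (τ₁ e^(−t/τ₁) − τ₂ e^(−t/τ₂))/(τ₁ − τ₂)].
At t = 26.1: e^(−t/τ₁) = 0.51463, e^(−t/τ₂) = 0.0066946.
C₂ = 4.27·[1 − (39.289·0.51463 − 5.2133·0.0066946)/(34.076)] = 4.27·0.40766 = 1.7407 mol/L.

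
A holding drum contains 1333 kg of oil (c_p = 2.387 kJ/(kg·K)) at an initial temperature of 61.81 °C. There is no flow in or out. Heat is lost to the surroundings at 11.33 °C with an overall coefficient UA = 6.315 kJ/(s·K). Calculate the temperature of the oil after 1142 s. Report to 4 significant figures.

Lumped-capacitance energy balance: M c_p dT/dt = UA(T_amb − T).
dT/dt = (T_ss − T)/τ with T_ss = T_amb = 11.3300 °C, τ = M c_p/UA = 1333·2.387/6.315 = 503.859 s.
Solution: T(t) = T_ss + (T₀ − T_ss) e^(−t/τ).
T(1142) = 11.3300 + (50.4800)·0.103674 = 16.5635 °C.

16.56 °C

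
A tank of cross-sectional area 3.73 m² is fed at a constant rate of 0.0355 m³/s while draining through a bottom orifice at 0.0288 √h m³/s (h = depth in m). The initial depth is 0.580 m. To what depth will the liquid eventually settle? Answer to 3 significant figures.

Level balance: A dh/dt = 0.0355 − 0.0288 √h. Setting dh/dt = 0:
Q_in = 0.0288 √h_ss ⇒ √h_ss = 0.0355/0.0288 = 1.2326.
h_ss = 1.2326² = 1.5194 m. (Since h₀ = 0.580 m < h_ss, the level will rise toward this value.)

1.52 m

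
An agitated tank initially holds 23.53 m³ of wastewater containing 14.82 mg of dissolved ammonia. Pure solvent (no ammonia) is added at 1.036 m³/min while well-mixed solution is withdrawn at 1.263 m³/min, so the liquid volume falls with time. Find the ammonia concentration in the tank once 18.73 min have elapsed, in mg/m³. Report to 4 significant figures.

0.2536 mg/m³

Let m(t) be the amount of ammonia. Volume: V(t) = V₀ + (Q_in − Q_out) t = 23.53 − 0.227000 t; V(18.73) = 19.2783 m³.
Species balance (pure solvent in): dm/dt = −Q_out · m/V(t).
dm/m = −Q_out dt/(V₀ − 0.227000 t); integrating gives ln(m/m₀) = −(Q_out/(Q_in−Q_out)) ln(V/V₀).
m = m₀ (V₀/V)^(Q_out/(Q_in−Q_out)) = 14.82 × (23.53/19.2783)^(-5.56388) = 4.88963 mg.
C = m/V = 4.88963/19.2783 = 0.253634 mg/m³.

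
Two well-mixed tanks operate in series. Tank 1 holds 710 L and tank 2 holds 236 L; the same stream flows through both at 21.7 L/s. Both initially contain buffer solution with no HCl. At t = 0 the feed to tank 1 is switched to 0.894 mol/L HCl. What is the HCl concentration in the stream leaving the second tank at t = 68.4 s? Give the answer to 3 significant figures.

Species balance on tank i: dCᵢ/dt = (Cᵢ₋₁ − Cᵢ)/τᵢ with τᵢ = Vᵢ/Q.
τ₁ = 710/21.7 = 32.719 s; τ₂ = 236/21.7 = 10.876 s.
Tank 1: C₁ = C_in(1 − e^(−t/τ₁)). Tank 2 (τ₁ ≠ τ₂): C₂ = C_in[1 − (τ₁ e^(−t/τ₁) − τ₂ e^(−t/τ₂))/(τ₁ − τ₂)].
At t = 68.4: e^(−t/τ₁) = 0.12362, e^(−t/τ₂) = 0.0018560.
C₂ = 0.894·[1 − (32.719·0.12362 − 10.876·0.0018560)/(21.843)] = 0.894·0.81575 = 0.72928 mol/L.

0.729 mol/L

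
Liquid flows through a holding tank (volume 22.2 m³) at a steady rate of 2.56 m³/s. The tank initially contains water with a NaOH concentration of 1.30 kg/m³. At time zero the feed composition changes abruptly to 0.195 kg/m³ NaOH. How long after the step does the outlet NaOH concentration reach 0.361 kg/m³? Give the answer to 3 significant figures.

Species balance: V dC/dt = Q(C_in − C) ⇒ τ = V/Q = 8.6719 s.
C(t) = C_in + (C₀ − C_in) e^(−t/τ). Set C = 0.361 and solve for t:
e^(−t/τ) = (C − C_in)/(C₀ − C_in) = (0.361 − 0.195)/(1.30 − 0.195) = 0.15023
t = −τ ln(…) = 8.6719 × 1.8956 = 16.439 s.

16.4 s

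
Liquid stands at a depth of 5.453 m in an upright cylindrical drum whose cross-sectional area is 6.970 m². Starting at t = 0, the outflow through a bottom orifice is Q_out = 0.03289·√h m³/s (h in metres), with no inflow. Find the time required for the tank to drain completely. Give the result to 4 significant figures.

989.7 s

With no inflow, A dh/dt = −0.03289 √h.
∫ h^(−1/2) dh = −(0.03289/A) ∫ dt, giving 2√h = 2√h₀ − (0.03289/A) t.
Set h = 0: 2√h₀ = (0.03289/A) t_empty ⇒ t_empty = 2A√h₀/0.03289.
t_empty = 2·6.970·√5.453/0.03289 = 13.9400·2.33517/0.03289 = 989.730 s.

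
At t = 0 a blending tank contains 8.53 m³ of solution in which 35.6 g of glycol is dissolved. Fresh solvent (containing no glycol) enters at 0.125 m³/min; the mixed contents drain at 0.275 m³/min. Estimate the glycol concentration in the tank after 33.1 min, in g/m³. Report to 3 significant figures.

Let m(t) be the amount of glycol. Volume: V(t) = V₀ + (Q_in − Q_out) t = 8.53 − 0.15000 t; V(33.1) = 3.5650 m³.
Species balance (pure solvent in): dm/dt = −Q_out · m/V(t).
dm/m = −Q_out dt/(V₀ − 0.15000 t); integrating gives ln(m/m₀) = −(Q_out/(Q_in−Q_out)) ln(V/V₀).
m = m₀ (V₀/V)^(Q_out/(Q_in−Q_out)) = 35.6 × (8.53/3.5650)^(-1.8333) = 7.1915 g.
C = m/V = 7.1915/3.5650 = 2.0172 g/m³.

2.02 g/m³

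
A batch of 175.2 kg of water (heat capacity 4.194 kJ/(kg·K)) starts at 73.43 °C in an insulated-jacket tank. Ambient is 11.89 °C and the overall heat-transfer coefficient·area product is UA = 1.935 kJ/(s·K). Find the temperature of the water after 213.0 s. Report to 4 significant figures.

47.01 °C

Lumped-capacitance energy balance: M c_p dT/dt = UA(T_amb − T).
dT/dt = (T_ss − T)/τ with T_ss = T_amb = 11.8900 °C, τ = M c_p/UA = 175.2·4.194/1.935 = 379.736 s.
This is linear first-order; T(t) = T_ss + (T₀ − T_ss) e^(−t/τ).
T(213.0) = 11.8900 + (61.5400)·0.570686 = 47.0100 °C.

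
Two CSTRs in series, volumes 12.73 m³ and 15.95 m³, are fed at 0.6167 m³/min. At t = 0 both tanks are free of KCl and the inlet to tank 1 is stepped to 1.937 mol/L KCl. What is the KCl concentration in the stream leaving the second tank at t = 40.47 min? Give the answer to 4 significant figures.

1.008 mol/L

Species balance on tank i: dCᵢ/dt = (Cᵢ₋₁ − Cᵢ)/τᵢ with τᵢ = Vᵢ/Q.
τ₁ = 12.73/0.6167 = 20.6421 min; τ₂ = 15.95/0.6167 = 25.8635 min.
Solving the cascade with C₁(0)=C₂(0)=0 gives C₂(t) = C_in[1 − (τ₁ e^(−t/τ₁) − τ₂ e^(−t/τ₂))/(τ₁ − τ₂)].
At t = 40.47: e^(−t/τ₁) = 0.140780, e^(−t/τ₂) = 0.209139.
C₂ = 1.937·[1 − (20.6421·0.140780 − 25.8635·0.209139)/(-5.22134)] = 1.937·0.520610 = 1.00842 mol/L.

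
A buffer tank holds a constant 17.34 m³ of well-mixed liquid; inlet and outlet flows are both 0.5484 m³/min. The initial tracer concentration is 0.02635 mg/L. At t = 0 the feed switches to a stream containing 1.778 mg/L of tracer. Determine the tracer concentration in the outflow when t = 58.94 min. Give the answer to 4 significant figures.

Mass balance on the solute (V constant): V dC/dt = Q(C_in − C).
Time constant τ = V/Q = 17.34/0.5484 = 31.6193 min.
C approaches C_in exponentially: C(t) = C_in + (C₀ − C_in) e^(−t/τ).
C(58.94) = 1.778 + (0.02635 − 1.778)·e^(−58.94/31.6193) = 1.778 + (-1.75165)·0.155043 = 1.50642 mg/L.

1.506 mg/L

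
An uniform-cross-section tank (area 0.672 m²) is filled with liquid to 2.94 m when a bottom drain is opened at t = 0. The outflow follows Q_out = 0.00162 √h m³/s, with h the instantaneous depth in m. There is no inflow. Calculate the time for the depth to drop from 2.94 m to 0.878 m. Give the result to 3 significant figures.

645 s

Mass balance (ρ constant): A dh/dt = −0.00162 √h.
Separate and integrate: 2(√h − √h₀) = −(0.00162/A) t.
t = 2A(√h₀ − √h)/0.00162 = 2·0.672·(√2.94 − √0.878)/0.00162
  = 1.3440 × (1.7146 − 0.93702) / 0.00162 = 645.14 s.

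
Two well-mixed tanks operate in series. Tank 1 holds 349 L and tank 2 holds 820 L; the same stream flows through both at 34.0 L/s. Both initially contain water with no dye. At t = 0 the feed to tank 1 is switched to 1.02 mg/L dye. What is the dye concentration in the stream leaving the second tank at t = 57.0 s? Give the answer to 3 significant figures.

Species balance on tank i: dCᵢ/dt = (Cᵢ₋₁ − Cᵢ)/τᵢ with τᵢ = Vᵢ/Q.
τ₁ = 349/34.0 = 10.265 s; τ₂ = 820/34.0 = 24.118 s.
Solving the cascade with C₁(0)=C₂(0)=0 gives C₂(t) = C_in[1 − (τ₁ e^(−t/τ₁) − τ₂ e^(−t/τ₂))/(τ₁ − τ₂)].
At t = 57.0: e^(−t/τ₁) = 0.0038758, e^(−t/τ₂) = 0.094098.
C₂ = 1.02·[1 − (10.265·0.0038758 − 24.118·0.094098)/(-13.853)] = 1.02·0.83905 = 0.85583 mg/L.

0.856 mg/L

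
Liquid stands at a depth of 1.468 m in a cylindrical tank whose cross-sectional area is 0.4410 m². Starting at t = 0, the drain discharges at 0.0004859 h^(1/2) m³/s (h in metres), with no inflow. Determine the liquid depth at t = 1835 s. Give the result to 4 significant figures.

0.04028 m

A dh/dt = −Q_out = −0.0004859 √h.
∫ h^(−1/2) dh = −(0.0004859/A) ∫ dt, giving 2√h = 2√h₀ − (0.0004859/A) t.
√h = √1.468 − 0.0004859·1835/(2·0.4410) = 1.21161 − 1.01091 = 0.200696.
h = 0.200696² = 0.0402789 m.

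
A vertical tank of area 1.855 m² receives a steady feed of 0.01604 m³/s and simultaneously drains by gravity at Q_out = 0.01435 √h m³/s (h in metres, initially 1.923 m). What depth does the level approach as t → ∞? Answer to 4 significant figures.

1.249 m

Mass balance (ρ constant): A dh/dt = Q_in − 0.01435 √h. At steady state dh/dt = 0:
Q_in = 0.01435 √h_ss ⇒ √h_ss = 0.01604/0.01435 = 1.11777.
h_ss = 1.11777² = 1.24941 m. (Since h₀ = 1.923 m > h_ss, the level will fall toward this value.)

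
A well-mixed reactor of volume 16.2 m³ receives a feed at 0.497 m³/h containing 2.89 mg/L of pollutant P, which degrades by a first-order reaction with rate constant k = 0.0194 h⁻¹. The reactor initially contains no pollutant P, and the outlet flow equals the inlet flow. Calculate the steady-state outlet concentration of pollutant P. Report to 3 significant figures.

V dC/dt = Q(C_in − C) − k V C.
At steady state: 0 = Q C_in − (Q + kV) C_ss, so C_ss = Q C_in/(Q + kV).
C_ss = 0.497·2.89/(0.497 + 0.0194·16.2) = 1.4363/0.81128 = 1.7704 mg/L.

1.77 mg/L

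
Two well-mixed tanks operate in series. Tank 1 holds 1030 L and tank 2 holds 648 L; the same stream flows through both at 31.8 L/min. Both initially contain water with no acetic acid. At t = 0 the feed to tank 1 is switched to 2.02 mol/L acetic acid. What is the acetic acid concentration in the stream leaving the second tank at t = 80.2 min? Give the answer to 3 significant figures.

Each tank obeys Vᵢ dCᵢ/dt = Q(Cᵢ₋₁ − Cᵢ), so τᵢ = Vᵢ/Q.
τ₁ = 1030/31.8 = 32.390 min; τ₂ = 648/31.8 = 20.377 min.
Tank 1: C₁ = C_in(1 − e^(−t/τ₁)). Tank 2 (τ₁ ≠ τ₂): C₂ = C_in[1 − (τ₁ e^(−t/τ₁) − τ₂ e^(−t/τ₂))/(τ₁ − τ₂)].
At t = 80.2: e^(−t/τ₁) = 0.084072, e^(−t/τ₂) = 0.019531.
C₂ = 2.02·[1 − (32.390·0.084072 − 20.377·0.019531)/(12.013)] = 2.02·0.80644 = 1.6290 mol/L.

1.63 mol/L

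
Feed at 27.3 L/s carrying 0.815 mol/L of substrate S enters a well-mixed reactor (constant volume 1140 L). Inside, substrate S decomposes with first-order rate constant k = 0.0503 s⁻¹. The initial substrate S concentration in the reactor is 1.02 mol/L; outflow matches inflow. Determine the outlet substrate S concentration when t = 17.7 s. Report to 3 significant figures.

V dC/dt = Q(C_in − C) − k V C.
This is linear with rate a = Q/V + k = 0.074247 s⁻¹.
C_ss = Q C_in/(Q + kV) = 0.26287 mol/L; C(t) = C_ss + (C₀ − C_ss) e^(−a t).
C(17.7) = 0.26287 + (0.75713)·e^(−0.074247·17.7) = 0.26287 + (0.75713)·0.26869 = 0.46630 mol/L.

0.466 mol/L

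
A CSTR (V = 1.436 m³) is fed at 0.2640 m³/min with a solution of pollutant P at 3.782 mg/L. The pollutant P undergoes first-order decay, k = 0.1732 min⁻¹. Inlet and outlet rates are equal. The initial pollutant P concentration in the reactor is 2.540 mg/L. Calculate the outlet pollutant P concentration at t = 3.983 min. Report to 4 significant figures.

Accumulation = in − out − consumed: V dC/dt = Q C_in − Q C − k V C.
This is linear with rate a = Q/V + k = 0.357044 min⁻¹.
C_ss = Q C_in/(Q + kV) = 1.94737 mg/L; C(t) = C_ss + (C₀ − C_ss) e^(−a t).
C(3.983) = 1.94737 + (0.592626)·e^(−0.357044·3.983) = 1.94737 + (0.592626)·0.241205 = 2.09032 mg/L.

2.090 mg/L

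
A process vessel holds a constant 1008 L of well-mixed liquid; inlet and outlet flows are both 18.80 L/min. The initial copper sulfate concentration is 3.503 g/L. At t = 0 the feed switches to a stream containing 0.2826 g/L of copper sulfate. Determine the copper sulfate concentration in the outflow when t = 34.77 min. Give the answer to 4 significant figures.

1.966 g/L

Species balance on the tank: V dC/dt = Q(C_in − C).
So dC/dt = (C_in − C)/τ with τ = V/Q = 1008/18.80 = 53.6170 min.
Solution: C(t) = C_in + (C₀ − C_in) e^(−t/τ).
C(34.77) = 0.2826 + (3.503 − 0.2826)·e^(−34.77/53.6170) = 0.2826 + (3.22040)·0.522836 = 1.96634 g/L.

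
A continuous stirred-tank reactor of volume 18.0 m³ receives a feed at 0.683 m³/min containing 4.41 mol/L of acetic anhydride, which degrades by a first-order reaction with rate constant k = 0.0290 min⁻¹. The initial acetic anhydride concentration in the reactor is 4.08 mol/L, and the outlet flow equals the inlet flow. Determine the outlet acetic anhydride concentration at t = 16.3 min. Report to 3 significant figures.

3.03 mol/L

Accumulation = in − out − consumed: V dC/dt = Q C_in − Q C − k V C.
dC/dt = (Q/V) C_in − (Q/V + k) C; effective rate a = Q/V + k = 0.037944 + 0.0290 = 0.066944 min⁻¹.
C_ss = Q C_in/(Q + kV) = 2.4996 mol/L; C(t) = C_ss + (C₀ − C_ss) e^(−a t).
C(16.3) = 2.4996 + (1.5804)·e^(−0.066944·16.3) = 2.4996 + (1.5804)·0.33582 = 3.0303 mol/L.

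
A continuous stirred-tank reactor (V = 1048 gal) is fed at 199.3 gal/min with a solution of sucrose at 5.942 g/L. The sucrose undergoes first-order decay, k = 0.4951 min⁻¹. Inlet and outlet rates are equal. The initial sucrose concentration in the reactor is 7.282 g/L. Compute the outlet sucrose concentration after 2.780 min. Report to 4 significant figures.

2.487 g/L

V dC/dt = Q(C_in − C) − k V C.
dC/dt = (Q/V) C_in − (Q/V + k) C; effective rate a = Q/V + k = 0.190172 + 0.4951 = 0.685272 min⁻¹.
C_ss = Q C_in/(Q + kV) = 1.64898 g/L; C(t) = C_ss + (C₀ − C_ss) e^(−a t).
C(2.780) = 1.64898 + (5.63302)·e^(−0.685272·2.780) = 1.64898 + (5.63302)·0.148814 = 2.48726 g/L.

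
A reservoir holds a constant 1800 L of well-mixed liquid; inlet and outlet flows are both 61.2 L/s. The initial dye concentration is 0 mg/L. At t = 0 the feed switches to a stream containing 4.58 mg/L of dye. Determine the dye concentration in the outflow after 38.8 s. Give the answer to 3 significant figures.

Transient balance on the dissolved component: V dC/dt = Q(C_in − C).
Rewrite as dC/dt + C/τ = C_in/τ, τ = V/Q = 29.412 s.
C approaches C_in exponentially: C(t) = C_in + (C₀ − C_in) e^(−t/τ).
C(38.8) = 4.58 + (0 − 4.58)·e^(−38.8/29.412) = 4.58 + (-4.5800)·0.26735 = 3.3555 mg/L.

3.36 mg/L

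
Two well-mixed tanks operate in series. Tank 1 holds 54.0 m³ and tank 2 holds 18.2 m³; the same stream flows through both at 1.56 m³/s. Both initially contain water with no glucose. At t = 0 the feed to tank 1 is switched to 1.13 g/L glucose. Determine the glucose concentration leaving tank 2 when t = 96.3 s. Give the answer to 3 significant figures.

1.02 g/L

Time constants: τᵢ = Vᵢ/Q for each well-mixed tank.
τ₁ = 54.0/1.56 = 34.615 s; τ₂ = 18.2/1.56 = 11.667 s.
Tank 1: C₁ = C_in(1 − e^(−t/τ₁)). Tank 2 (τ₁ ≠ τ₂): C₂ = C_in[1 − (τ₁ e^(−t/τ₁) − τ₂ e^(−t/τ₂))/(τ₁ − τ₂)].
At t = 96.3: e^(−t/τ₁) = 0.061915, e^(−t/τ₂) = 0.00026014.
C₂ = 1.13·[1 − (34.615·0.061915 − 11.667·0.00026014)/(22.949)] = 1.13·0.90674 = 1.0246 g/L.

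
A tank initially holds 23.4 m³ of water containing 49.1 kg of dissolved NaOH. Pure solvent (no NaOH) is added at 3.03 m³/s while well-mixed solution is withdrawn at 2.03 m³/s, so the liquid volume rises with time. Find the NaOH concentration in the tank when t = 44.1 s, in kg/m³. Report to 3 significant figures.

0.0847 kg/m³

Let m(t) be the amount of NaOH. Volume: V(t) = V₀ + (Q_in − Q_out) t = 23.4 + 1.0000 t; V(44.1) = 67.500 m³.
Species balance (pure solvent in): dm/dt = −Q_out · m/V(t).
dm/m = −Q_out dt/(V₀ + 1.0000 t); integrating gives ln(m/m₀) = −(Q_out/(Q_in−Q_out)) ln(V/V₀).
m = m₀ (V₀/V)^(Q_out/(Q_in−Q_out)) = 49.1 × (23.4/67.500)^(2.0300) = 5.7161 kg.
C = m/V = 5.7161/67.500 = 0.084684 kg/m³.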